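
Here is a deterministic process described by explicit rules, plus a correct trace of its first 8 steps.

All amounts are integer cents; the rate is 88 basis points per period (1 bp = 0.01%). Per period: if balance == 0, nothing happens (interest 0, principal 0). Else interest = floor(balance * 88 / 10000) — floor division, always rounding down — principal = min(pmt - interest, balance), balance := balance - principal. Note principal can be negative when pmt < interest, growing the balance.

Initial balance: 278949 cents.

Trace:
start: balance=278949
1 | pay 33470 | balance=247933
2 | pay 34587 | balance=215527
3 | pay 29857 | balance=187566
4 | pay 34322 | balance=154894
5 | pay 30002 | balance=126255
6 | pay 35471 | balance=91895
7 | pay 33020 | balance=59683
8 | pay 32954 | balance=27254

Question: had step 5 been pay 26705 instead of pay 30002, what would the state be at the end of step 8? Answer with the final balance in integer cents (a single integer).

30638

(re-executing from step 5 with the substitution; state before step 5: balance=154894)
5 | pay 26705 | balance=129552
6 | pay 35471 | balance=95221
7 | pay 33020 | balance=63038
8 | pay 32954 | balance=30638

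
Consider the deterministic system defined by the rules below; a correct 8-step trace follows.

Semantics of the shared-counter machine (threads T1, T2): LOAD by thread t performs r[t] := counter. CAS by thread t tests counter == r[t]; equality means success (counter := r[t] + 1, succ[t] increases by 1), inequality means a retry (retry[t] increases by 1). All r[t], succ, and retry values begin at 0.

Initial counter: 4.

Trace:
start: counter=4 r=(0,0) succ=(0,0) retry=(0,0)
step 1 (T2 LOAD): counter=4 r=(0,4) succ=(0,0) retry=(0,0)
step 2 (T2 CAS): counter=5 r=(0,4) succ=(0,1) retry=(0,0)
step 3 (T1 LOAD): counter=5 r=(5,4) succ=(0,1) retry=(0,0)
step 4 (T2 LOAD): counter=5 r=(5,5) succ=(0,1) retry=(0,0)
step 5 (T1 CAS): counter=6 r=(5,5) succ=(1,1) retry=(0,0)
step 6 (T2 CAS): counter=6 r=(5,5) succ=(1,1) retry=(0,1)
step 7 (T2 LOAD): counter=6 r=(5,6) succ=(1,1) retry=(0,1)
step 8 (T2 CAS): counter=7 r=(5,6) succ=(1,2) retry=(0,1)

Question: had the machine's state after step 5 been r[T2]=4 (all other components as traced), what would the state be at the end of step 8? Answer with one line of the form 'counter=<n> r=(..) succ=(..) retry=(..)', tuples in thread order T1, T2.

counter=7 r=(5,6) succ=(1,2) retry=(0,1)

state after step 5 := counter=6 r=(5,4) succ=(1,1) retry=(0,0)
step 6 (T2 CAS): counter=6 r=(5,4) succ=(1,1) retry=(0,1)
step 7 (T2 LOAD): counter=6 r=(5,6) succ=(1,1) retry=(0,1)
step 8 (T2 CAS): counter=7 r=(5,6) succ=(1,2) retry=(0,1)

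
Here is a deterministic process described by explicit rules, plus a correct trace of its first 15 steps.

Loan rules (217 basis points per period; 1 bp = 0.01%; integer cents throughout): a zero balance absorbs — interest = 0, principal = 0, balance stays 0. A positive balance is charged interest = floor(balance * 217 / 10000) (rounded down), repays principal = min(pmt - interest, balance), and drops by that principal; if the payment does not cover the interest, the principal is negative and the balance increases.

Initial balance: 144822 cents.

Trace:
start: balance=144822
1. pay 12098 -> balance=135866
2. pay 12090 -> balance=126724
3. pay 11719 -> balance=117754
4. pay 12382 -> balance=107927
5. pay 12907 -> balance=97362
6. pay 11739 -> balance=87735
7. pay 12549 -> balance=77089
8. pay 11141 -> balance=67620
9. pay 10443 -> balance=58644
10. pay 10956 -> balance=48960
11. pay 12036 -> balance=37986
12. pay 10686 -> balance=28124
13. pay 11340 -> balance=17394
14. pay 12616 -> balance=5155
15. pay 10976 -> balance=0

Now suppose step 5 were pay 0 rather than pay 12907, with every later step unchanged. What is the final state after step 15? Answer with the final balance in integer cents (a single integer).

10289

(re-executing from step 5 with the substitution; state before step 5: balance=107927)
5. pay 0 -> balance=110269
6. pay 11739 -> balance=100922
7. pay 12549 -> balance=90563
8. pay 11141 -> balance=81387
9. pay 10443 -> balance=72710
10. pay 10956 -> balance=63331
11. pay 12036 -> balance=52669
12. pay 10686 -> balance=43125
13. pay 11340 -> balance=32720
14. pay 12616 -> balance=20814
15. pay 10976 -> balance=10289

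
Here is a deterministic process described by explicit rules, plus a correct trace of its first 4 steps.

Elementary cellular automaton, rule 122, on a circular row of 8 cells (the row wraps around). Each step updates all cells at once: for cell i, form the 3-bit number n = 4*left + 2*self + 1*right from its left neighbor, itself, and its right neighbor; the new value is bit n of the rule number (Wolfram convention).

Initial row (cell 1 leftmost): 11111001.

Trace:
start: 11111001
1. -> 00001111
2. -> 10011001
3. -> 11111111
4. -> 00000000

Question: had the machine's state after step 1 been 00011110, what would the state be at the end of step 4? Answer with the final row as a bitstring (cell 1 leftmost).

state after step 1 := 00011110
2. -> 00110011
3. -> 11111111
4. -> 00000000

00000000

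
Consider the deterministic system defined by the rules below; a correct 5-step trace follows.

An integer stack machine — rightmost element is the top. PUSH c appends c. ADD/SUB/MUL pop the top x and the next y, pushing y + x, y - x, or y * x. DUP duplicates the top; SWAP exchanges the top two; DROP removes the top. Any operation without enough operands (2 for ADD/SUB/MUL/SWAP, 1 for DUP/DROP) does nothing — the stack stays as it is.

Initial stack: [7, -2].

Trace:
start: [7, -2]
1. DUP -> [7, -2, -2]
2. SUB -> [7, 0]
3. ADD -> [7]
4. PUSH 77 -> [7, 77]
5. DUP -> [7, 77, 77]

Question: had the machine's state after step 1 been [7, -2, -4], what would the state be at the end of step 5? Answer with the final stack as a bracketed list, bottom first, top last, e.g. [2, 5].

[9, 77, 77]

state after step 1 := [7, -2, -4]
2. SUB -> [7, 2]
3. ADD -> [9]
4. PUSH 77 -> [9, 77]
5. DUP -> [9, 77, 77]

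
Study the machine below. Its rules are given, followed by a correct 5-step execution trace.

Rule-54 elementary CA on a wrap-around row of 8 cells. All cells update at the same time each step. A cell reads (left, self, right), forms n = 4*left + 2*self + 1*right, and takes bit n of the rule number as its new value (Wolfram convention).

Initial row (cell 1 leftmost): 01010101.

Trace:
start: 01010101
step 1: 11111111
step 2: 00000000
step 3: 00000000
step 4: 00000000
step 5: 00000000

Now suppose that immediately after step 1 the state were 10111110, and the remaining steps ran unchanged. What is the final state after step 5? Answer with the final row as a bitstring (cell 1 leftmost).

state after step 1 := 10111110
step 2: 11000001
step 3: 00100010
step 4: 01110111
step 5: 10001000

10001000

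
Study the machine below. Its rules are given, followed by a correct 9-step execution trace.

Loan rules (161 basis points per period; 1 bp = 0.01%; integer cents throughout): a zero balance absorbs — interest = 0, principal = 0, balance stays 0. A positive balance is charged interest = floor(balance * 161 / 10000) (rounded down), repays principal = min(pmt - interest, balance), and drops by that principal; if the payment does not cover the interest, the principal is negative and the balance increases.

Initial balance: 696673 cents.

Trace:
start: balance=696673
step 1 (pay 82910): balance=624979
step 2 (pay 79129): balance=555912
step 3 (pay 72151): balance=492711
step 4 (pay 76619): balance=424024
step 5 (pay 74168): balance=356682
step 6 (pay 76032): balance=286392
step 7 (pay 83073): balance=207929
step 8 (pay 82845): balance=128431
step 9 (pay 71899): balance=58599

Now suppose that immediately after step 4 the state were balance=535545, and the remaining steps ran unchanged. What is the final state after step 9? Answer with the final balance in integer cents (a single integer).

state after step 4 := balance=535545
step 5 (pay 74168): balance=469999
step 6 (pay 76032): balance=401533
step 7 (pay 83073): balance=324924
step 8 (pay 82845): balance=247310
step 9 (pay 71899): balance=179392

179392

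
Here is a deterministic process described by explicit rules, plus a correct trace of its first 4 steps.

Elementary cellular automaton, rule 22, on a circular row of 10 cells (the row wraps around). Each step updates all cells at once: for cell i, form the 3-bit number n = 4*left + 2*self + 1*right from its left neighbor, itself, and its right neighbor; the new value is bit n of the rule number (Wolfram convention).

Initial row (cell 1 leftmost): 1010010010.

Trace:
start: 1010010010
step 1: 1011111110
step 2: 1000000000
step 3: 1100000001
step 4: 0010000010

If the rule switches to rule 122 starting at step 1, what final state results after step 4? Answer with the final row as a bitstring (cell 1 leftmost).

(re-executing steps 1..4 under rule 122; state before step 1: 1010010010)
step 1: 0101101101
step 2: 1011111110
step 3: 0110000011
step 4: 1111000111

1111000111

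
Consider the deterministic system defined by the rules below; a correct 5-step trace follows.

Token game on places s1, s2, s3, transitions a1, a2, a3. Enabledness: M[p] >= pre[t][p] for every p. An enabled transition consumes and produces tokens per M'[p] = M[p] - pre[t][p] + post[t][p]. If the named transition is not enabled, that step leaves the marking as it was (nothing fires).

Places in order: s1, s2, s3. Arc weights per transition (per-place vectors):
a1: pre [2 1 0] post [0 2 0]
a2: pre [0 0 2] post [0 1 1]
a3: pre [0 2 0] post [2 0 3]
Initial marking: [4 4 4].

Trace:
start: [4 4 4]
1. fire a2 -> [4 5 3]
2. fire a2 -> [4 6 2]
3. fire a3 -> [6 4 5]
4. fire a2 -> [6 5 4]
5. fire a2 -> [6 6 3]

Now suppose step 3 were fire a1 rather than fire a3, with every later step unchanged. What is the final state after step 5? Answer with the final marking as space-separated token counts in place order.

(re-executing from step 3 with the substitution; state before step 3: [4 6 2])
3. fire a1 -> [2 7 2]
4. fire a2 -> [2 8 1]
5. fire a2 -> [2 8 1]

2 8 1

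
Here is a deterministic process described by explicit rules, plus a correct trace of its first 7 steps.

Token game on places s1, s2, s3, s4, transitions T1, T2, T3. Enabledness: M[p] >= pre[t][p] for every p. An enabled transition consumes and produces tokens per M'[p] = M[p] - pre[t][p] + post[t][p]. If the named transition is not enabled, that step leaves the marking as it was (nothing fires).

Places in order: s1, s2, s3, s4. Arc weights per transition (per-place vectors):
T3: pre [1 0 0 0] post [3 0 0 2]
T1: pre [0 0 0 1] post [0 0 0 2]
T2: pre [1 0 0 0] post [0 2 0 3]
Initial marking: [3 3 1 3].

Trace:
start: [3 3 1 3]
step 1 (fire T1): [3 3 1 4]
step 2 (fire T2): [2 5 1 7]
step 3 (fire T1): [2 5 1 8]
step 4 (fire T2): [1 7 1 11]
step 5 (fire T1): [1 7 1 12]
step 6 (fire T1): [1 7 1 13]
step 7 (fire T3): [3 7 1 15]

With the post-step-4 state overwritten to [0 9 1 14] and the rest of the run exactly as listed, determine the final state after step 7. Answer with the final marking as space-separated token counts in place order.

state after step 4 := [0 9 1 14]
step 5 (fire T1): [0 9 1 15]
step 6 (fire T1): [0 9 1 16]
step 7 (fire T3): [0 9 1 16]

0 9 1 16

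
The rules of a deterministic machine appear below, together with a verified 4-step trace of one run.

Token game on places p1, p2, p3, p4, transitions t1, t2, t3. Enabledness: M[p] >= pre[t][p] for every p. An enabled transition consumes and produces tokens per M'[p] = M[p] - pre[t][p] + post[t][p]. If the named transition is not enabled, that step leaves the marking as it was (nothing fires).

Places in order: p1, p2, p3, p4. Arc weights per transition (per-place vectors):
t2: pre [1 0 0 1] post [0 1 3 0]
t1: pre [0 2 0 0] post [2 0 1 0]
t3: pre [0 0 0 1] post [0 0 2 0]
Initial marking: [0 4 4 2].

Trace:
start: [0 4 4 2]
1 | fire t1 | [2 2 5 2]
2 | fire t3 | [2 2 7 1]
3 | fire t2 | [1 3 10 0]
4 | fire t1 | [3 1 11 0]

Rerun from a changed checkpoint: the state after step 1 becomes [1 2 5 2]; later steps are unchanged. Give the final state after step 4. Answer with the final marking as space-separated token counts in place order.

2 1 11 0

state after step 1 := [1 2 5 2]
2 | fire t3 | [1 2 7 1]
3 | fire t2 | [0 3 10 0]
4 | fire t1 | [2 1 11 0]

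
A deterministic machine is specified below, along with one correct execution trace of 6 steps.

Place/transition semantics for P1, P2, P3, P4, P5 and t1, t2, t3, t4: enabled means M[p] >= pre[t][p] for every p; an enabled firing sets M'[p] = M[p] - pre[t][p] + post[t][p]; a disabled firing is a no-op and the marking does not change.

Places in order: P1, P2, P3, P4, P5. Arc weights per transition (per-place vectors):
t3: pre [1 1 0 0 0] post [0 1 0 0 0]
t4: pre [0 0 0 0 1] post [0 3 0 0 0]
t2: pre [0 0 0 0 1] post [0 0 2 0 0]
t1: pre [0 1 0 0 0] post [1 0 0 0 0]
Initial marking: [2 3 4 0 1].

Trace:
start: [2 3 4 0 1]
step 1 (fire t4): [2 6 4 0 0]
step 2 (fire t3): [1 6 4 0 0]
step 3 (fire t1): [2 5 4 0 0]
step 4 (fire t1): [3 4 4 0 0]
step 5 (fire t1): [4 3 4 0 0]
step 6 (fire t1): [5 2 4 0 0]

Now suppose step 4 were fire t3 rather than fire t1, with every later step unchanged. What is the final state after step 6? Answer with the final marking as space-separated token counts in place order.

3 3 4 0 0

(re-executing from step 4 with the substitution; state before step 4: [2 5 4 0 0])
step 4 (fire t3): [1 5 4 0 0]
step 5 (fire t1): [2 4 4 0 0]
step 6 (fire t1): [3 3 4 0 0]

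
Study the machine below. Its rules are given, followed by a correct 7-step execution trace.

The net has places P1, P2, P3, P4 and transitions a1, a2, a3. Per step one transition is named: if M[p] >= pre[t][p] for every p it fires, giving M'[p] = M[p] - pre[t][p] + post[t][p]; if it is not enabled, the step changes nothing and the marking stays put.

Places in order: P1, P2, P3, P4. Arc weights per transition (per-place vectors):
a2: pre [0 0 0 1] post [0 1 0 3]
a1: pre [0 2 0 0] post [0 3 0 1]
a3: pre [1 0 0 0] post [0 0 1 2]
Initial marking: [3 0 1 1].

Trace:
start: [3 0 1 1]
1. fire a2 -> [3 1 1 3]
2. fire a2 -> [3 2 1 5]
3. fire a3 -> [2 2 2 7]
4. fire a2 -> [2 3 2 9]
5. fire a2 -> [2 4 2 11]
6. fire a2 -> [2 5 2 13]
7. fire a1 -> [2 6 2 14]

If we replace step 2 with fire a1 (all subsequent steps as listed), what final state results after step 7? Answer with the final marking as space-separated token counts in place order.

(re-executing from step 2 with the substitution; state before step 2: [3 1 1 3])
2. fire a1 -> [3 1 1 3]
3. fire a3 -> [2 1 2 5]
4. fire a2 -> [2 2 2 7]
5. fire a2 -> [2 3 2 9]
6. fire a2 -> [2 4 2 11]
7. fire a1 -> [2 5 2 12]

2 5 2 12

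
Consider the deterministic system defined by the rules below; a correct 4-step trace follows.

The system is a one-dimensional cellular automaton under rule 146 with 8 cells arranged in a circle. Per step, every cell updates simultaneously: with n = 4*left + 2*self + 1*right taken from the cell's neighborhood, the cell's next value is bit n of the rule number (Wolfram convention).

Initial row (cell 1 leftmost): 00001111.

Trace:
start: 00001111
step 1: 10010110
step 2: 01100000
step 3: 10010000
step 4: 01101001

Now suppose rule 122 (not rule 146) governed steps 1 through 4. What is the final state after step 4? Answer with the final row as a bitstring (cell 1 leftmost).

00000000

(re-executing steps 1..4 under rule 122; state before step 1: 00001111)
step 1: 10011001
step 2: 11111111
step 3: 00000000
step 4: 00000000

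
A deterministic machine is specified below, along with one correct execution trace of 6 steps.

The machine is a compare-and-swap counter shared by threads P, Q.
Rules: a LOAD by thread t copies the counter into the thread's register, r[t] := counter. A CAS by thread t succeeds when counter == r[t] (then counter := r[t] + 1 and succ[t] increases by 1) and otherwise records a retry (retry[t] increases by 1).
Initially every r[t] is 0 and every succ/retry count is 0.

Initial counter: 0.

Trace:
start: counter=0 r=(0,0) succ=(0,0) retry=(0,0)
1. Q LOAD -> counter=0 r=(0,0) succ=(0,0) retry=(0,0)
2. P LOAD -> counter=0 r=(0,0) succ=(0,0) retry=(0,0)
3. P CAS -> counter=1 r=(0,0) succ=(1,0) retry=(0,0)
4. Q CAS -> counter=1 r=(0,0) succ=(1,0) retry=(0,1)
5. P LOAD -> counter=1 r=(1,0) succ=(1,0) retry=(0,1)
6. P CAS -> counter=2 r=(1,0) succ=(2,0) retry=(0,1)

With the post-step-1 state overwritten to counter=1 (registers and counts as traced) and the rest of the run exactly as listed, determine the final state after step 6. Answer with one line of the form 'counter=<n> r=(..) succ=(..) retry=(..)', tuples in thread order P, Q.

state after step 1 := counter=1 r=(0,0) succ=(0,0) retry=(0,0)
2. P LOAD -> counter=1 r=(1,0) succ=(0,0) retry=(0,0)
3. P CAS -> counter=2 r=(1,0) succ=(1,0) retry=(0,0)
4. Q CAS -> counter=2 r=(1,0) succ=(1,0) retry=(0,1)
5. P LOAD -> counter=2 r=(2,0) succ=(1,0) retry=(0,1)
6. P CAS -> counter=3 r=(2,0) succ=(2,0) retry=(0,1)

counter=3 r=(2,0) succ=(2,0) retry=(0,1)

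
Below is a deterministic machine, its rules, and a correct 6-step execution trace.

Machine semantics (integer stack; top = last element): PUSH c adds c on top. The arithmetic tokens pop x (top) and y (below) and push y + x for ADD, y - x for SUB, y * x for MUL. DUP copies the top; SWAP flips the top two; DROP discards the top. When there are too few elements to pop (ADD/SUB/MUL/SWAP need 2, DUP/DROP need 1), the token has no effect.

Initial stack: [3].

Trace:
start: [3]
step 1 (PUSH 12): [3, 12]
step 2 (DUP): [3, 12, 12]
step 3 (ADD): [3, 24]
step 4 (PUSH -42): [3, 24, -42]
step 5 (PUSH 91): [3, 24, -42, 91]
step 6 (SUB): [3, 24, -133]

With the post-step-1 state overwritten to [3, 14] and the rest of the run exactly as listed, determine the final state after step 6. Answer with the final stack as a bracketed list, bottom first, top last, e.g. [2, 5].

[3, 28, -133]

state after step 1 := [3, 14]
step 2 (DUP): [3, 14, 14]
step 3 (ADD): [3, 28]
step 4 (PUSH -42): [3, 28, -42]
step 5 (PUSH 91): [3, 28, -42, 91]
step 6 (SUB): [3, 28, -133]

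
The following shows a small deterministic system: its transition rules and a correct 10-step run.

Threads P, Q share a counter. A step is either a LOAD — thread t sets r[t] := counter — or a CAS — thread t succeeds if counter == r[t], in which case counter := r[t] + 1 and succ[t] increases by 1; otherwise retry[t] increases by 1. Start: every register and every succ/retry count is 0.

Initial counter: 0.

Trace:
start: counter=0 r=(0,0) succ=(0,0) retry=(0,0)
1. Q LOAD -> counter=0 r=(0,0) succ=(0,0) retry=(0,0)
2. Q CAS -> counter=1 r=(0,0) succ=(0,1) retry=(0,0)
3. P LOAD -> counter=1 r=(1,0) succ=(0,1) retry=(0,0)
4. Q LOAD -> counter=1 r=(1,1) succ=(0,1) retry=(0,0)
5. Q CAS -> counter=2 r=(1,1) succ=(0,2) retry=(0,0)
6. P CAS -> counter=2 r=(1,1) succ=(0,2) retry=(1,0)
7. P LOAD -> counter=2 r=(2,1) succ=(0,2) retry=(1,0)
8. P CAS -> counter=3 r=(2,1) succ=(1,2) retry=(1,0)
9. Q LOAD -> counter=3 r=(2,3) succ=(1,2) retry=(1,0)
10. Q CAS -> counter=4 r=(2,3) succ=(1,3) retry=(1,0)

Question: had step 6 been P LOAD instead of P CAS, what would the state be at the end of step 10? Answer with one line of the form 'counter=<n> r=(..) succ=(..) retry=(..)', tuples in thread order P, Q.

(re-executing from step 6 with the substitution; state before step 6: counter=2 r=(1,1) succ=(0,2) retry=(0,0))
6. P LOAD -> counter=2 r=(2,1) succ=(0,2) retry=(0,0)
7. P LOAD -> counter=2 r=(2,1) succ=(0,2) retry=(0,0)
8. P CAS -> counter=3 r=(2,1) succ=(1,2) retry=(0,0)
9. Q LOAD -> counter=3 r=(2,3) succ=(1,2) retry=(0,0)
10. Q CAS -> counter=4 r=(2,3) succ=(1,3) retry=(0,0)

counter=4 r=(2,3) succ=(1,3) retry=(0,0)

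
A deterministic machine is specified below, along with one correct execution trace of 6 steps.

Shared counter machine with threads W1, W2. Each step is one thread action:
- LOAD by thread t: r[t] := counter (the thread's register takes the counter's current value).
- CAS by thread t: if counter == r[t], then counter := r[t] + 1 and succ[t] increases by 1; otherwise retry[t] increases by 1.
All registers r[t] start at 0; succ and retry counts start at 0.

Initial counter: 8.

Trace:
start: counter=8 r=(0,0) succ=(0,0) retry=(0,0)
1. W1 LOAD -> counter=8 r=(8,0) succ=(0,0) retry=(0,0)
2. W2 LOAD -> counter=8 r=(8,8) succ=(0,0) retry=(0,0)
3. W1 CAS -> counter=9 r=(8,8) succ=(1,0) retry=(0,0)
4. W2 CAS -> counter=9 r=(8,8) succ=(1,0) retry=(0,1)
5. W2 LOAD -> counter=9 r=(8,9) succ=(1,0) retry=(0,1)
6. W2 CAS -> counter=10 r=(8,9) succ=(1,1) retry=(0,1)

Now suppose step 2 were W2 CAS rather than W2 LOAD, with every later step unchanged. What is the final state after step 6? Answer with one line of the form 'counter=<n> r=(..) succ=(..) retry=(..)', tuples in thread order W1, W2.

counter=10 r=(8,9) succ=(1,1) retry=(0,2)

(re-executing from step 2 with the substitution; state before step 2: counter=8 r=(8,0) succ=(0,0) retry=(0,0))
2. W2 CAS -> counter=8 r=(8,0) succ=(0,0) retry=(0,1)
3. W1 CAS -> counter=9 r=(8,0) succ=(1,0) retry=(0,1)
4. W2 CAS -> counter=9 r=(8,0) succ=(1,0) retry=(0,2)
5. W2 LOAD -> counter=9 r=(8,9) succ=(1,0) retry=(0,2)
6. W2 CAS -> counter=10 r=(8,9) succ=(1,1) retry=(0,2)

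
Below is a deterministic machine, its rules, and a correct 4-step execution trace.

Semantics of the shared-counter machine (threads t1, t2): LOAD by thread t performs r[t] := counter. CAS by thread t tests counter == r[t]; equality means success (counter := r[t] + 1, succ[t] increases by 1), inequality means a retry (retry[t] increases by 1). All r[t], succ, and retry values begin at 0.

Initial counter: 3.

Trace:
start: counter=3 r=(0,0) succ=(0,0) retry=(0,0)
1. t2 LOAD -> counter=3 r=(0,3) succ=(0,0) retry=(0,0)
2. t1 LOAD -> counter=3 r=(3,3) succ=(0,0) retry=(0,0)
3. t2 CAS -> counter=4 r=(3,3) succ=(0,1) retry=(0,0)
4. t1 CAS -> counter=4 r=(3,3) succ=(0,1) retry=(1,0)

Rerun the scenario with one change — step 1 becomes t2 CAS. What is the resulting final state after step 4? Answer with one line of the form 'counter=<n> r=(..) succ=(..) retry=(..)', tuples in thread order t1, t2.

counter=4 r=(3,0) succ=(1,0) retry=(0,2)

(re-executing from step 1 with the substitution; state before step 1: counter=3 r=(0,0) succ=(0,0) retry=(0,0))
1. t2 CAS -> counter=3 r=(0,0) succ=(0,0) retry=(0,1)
2. t1 LOAD -> counter=3 r=(3,0) succ=(0,0) retry=(0,1)
3. t2 CAS -> counter=3 r=(3,0) succ=(0,0) retry=(0,2)
4. t1 CAS -> counter=4 r=(3,0) succ=(1,0) retry=(0,2)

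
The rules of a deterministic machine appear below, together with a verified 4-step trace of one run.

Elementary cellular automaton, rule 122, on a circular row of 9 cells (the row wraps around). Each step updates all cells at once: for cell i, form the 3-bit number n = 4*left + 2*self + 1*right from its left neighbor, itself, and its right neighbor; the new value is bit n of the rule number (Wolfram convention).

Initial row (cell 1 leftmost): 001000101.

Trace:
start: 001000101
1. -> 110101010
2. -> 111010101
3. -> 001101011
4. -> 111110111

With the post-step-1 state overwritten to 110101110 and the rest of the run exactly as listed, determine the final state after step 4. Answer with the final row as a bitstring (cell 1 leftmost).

state after step 1 := 110101110
2. -> 111011011
3. -> 001111110
4. -> 011000011

011000011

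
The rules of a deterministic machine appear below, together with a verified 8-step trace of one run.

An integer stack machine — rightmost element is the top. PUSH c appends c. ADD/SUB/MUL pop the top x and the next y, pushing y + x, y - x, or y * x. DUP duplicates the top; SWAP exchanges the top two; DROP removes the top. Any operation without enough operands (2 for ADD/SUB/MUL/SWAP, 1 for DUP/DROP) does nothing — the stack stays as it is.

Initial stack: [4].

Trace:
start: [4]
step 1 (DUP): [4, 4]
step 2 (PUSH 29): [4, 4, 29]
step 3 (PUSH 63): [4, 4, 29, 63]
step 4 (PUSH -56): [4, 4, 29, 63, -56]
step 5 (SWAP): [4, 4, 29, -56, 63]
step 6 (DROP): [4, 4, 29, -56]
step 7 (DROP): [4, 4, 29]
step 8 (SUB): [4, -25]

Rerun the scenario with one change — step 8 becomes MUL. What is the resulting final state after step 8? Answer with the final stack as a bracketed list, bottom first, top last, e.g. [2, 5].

(re-executing from step 8 with the substitution; state before step 8: [4, 4, 29])
step 8 (MUL): [4, 116]

[4, 116]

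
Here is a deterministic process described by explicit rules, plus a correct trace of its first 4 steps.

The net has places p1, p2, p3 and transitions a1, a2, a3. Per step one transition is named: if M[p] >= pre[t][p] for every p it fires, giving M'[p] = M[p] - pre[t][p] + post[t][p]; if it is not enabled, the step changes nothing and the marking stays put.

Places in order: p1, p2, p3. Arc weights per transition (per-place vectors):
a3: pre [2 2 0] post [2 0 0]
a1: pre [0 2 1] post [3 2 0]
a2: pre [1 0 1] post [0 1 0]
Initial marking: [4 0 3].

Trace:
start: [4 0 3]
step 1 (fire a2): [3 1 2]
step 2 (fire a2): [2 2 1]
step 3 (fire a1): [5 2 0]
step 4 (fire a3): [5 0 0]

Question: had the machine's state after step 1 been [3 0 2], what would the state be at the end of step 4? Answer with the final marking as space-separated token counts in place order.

state after step 1 := [3 0 2]
step 2 (fire a2): [2 1 1]
step 3 (fire a1): [2 1 1]
step 4 (fire a3): [2 1 1]

2 1 1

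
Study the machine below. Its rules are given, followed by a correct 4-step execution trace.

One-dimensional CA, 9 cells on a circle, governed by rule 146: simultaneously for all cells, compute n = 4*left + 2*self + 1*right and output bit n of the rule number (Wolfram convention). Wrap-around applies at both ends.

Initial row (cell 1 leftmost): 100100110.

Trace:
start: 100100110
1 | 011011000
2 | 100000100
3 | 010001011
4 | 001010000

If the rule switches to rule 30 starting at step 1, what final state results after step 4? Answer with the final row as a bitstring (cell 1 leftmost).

111001101

(re-executing steps 1..4 under rule 30; state before step 1: 100100110)
1 | 111111100
2 | 100000011
3 | 010000110
4 | 111001101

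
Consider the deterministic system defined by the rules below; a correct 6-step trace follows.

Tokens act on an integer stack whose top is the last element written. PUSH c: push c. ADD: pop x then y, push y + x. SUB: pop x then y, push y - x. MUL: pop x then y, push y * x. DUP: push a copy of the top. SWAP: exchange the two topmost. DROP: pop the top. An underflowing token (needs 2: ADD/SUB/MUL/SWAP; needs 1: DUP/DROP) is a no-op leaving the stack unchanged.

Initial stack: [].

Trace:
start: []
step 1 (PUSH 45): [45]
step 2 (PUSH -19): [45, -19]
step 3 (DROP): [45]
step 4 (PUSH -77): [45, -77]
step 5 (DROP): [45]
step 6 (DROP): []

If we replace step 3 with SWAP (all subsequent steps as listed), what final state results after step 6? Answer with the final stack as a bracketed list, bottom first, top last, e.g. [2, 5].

[-19]

(re-executing from step 3 with the substitution; state before step 3: [45, -19])
step 3 (SWAP): [-19, 45]
step 4 (PUSH -77): [-19, 45, -77]
step 5 (DROP): [-19, 45]
step 6 (DROP): [-19]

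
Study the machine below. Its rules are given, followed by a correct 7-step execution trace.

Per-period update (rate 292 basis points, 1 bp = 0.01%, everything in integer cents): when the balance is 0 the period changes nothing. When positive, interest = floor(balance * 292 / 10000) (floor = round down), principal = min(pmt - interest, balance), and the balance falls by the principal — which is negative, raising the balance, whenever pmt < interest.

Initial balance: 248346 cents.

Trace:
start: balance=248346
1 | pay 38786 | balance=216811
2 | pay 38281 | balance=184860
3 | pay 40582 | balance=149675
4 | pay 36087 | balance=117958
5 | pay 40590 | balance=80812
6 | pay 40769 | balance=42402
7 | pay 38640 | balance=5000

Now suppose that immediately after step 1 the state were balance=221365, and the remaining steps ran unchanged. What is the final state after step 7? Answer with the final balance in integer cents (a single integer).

10412

state after step 1 := balance=221365
2 | pay 38281 | balance=189547
3 | pay 40582 | balance=154499
4 | pay 36087 | balance=122923
5 | pay 40590 | balance=85922
6 | pay 40769 | balance=47661
7 | pay 38640 | balance=10412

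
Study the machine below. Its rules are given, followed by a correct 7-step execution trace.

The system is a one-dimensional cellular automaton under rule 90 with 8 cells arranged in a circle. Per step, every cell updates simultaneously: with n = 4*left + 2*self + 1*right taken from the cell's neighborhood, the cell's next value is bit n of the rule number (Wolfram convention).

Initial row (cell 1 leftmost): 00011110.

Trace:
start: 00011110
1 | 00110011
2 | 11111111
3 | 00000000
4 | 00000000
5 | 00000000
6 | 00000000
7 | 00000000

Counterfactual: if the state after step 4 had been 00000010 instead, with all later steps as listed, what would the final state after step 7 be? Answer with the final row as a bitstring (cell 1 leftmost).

state after step 4 := 00000010
5 | 00000101
6 | 10001000
7 | 01010101

01010101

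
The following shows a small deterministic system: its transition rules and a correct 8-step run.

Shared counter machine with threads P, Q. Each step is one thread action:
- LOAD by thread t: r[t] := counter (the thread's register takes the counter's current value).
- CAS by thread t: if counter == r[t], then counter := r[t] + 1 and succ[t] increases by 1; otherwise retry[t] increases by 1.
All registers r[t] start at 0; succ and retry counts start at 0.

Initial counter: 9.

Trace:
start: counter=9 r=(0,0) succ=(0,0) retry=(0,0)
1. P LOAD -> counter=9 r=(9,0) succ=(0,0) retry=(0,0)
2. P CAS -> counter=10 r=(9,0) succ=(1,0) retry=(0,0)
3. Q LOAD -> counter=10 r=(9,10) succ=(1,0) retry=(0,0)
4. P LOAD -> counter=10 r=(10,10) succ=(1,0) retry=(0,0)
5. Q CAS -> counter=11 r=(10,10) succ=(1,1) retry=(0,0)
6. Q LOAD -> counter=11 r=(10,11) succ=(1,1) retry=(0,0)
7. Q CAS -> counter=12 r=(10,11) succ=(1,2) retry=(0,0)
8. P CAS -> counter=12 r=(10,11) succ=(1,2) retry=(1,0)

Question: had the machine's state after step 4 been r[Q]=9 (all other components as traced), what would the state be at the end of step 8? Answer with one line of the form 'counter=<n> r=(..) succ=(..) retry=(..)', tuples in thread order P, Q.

counter=11 r=(10,10) succ=(1,1) retry=(1,1)

state after step 4 := counter=10 r=(10,9) succ=(1,0) retry=(0,0)
5. Q CAS -> counter=10 r=(10,9) succ=(1,0) retry=(0,1)
6. Q LOAD -> counter=10 r=(10,10) succ=(1,0) retry=(0,1)
7. Q CAS -> counter=11 r=(10,10) succ=(1,1) retry=(0,1)
8. P CAS -> counter=11 r=(10,10) succ=(1,1) retry=(1,1)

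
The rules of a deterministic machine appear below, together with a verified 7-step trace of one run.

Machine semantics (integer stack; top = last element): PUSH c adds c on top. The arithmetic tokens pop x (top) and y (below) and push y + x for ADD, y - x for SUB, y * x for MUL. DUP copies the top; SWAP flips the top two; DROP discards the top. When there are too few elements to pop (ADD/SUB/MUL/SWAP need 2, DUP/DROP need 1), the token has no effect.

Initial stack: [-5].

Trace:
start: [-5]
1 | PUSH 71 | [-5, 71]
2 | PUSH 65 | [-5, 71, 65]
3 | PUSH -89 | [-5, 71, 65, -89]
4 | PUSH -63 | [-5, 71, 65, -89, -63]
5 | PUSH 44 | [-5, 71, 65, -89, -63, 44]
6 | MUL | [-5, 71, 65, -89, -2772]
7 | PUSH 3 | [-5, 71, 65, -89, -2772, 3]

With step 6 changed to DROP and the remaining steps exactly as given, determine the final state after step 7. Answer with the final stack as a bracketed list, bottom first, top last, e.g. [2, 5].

(re-executing from step 6 with the substitution; state before step 6: [-5, 71, 65, -89, -63, 44])
6 | DROP | [-5, 71, 65, -89, -63]
7 | PUSH 3 | [-5, 71, 65, -89, -63, 3]

[-5, 71, 65, -89, -63, 3]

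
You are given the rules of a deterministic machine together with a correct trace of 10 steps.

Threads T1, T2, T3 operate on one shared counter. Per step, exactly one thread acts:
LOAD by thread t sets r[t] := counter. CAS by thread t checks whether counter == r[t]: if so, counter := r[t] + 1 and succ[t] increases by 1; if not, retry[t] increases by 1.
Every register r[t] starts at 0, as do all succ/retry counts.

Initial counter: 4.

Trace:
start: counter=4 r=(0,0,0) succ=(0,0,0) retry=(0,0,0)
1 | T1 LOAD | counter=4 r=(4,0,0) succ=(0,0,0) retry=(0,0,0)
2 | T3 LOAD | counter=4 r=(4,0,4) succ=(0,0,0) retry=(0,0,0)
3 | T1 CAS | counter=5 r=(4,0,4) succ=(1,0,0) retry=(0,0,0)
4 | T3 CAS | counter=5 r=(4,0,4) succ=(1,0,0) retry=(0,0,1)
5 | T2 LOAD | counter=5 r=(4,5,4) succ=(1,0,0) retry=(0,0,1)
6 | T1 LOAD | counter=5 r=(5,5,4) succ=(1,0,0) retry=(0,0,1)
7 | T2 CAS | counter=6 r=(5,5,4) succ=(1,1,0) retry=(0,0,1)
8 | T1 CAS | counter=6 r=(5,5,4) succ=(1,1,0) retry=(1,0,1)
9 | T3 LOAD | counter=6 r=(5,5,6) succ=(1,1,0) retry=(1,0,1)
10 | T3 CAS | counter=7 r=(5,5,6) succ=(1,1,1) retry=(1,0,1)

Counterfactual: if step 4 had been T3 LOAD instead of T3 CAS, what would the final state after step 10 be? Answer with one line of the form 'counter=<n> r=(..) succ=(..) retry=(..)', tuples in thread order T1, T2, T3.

(re-executing from step 4 with the substitution; state before step 4: counter=5 r=(4,0,4) succ=(1,0,0) retry=(0,0,0))
4 | T3 LOAD | counter=5 r=(4,0,5) succ=(1,0,0) retry=(0,0,0)
5 | T2 LOAD | counter=5 r=(4,5,5) succ=(1,0,0) retry=(0,0,0)
6 | T1 LOAD | counter=5 r=(5,5,5) succ=(1,0,0) retry=(0,0,0)
7 | T2 CAS | counter=6 r=(5,5,5) succ=(1,1,0) retry=(0,0,0)
8 | T1 CAS | counter=6 r=(5,5,5) succ=(1,1,0) retry=(1,0,0)
9 | T3 LOAD | counter=6 r=(5,5,6) succ=(1,1,0) retry=(1,0,0)
10 | T3 CAS | counter=7 r=(5,5,6) succ=(1,1,1) retry=(1,0,0)

counter=7 r=(5,5,6) succ=(1,1,1) retry=(1,0,0)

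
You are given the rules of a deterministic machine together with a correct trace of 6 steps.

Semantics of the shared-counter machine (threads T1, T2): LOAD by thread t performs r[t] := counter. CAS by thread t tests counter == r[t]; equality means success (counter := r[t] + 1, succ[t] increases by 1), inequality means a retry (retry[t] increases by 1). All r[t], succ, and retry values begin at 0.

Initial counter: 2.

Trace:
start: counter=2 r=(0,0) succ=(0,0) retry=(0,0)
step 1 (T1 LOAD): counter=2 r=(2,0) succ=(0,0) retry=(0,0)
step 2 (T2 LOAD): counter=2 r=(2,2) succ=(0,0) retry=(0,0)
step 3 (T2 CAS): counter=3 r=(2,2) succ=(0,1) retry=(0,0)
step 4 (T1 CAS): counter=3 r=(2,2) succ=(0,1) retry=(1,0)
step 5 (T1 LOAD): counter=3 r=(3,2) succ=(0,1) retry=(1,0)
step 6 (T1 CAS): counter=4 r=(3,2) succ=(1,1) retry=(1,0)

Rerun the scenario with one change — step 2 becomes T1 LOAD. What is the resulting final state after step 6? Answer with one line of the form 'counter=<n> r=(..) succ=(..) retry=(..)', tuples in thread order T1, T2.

counter=4 r=(3,0) succ=(2,0) retry=(0,1)

(re-executing from step 2 with the substitution; state before step 2: counter=2 r=(2,0) succ=(0,0) retry=(0,0))
step 2 (T1 LOAD): counter=2 r=(2,0) succ=(0,0) retry=(0,0)
step 3 (T2 CAS): counter=2 r=(2,0) succ=(0,0) retry=(0,1)
step 4 (T1 CAS): counter=3 r=(2,0) succ=(1,0) retry=(0,1)
step 5 (T1 LOAD): counter=3 r=(3,0) succ=(1,0) retry=(0,1)
step 6 (T1 CAS): counter=4 r=(3,0) succ=(2,0) retry=(0,1)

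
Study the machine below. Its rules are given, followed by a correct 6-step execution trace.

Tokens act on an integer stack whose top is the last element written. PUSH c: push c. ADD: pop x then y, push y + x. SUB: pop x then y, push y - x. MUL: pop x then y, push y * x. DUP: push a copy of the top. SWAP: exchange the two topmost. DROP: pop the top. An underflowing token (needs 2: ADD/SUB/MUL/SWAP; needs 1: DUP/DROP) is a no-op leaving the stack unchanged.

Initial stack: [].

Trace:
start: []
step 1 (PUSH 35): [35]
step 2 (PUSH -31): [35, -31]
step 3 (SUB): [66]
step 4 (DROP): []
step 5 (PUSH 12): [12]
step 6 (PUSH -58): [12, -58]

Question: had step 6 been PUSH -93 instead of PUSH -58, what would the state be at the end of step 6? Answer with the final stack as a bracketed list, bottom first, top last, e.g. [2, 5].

(re-executing from step 6 with the substitution; state before step 6: [12])
step 6 (PUSH -93): [12, -93]

[12, -93]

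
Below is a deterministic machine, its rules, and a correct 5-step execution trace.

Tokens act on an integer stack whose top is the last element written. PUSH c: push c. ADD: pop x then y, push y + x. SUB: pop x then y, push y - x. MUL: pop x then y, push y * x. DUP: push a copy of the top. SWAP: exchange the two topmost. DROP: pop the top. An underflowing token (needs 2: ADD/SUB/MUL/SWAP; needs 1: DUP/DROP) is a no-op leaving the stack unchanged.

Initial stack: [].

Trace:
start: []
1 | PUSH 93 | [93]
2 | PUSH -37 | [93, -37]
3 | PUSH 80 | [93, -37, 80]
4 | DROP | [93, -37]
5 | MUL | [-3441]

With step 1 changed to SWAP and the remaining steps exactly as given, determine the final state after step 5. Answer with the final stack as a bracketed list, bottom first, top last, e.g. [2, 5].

[-37]

(re-executing from step 1 with the substitution; state before step 1: [])
1 | SWAP | []
2 | PUSH -37 | [-37]
3 | PUSH 80 | [-37, 80]
4 | DROP | [-37]
5 | MUL | [-37]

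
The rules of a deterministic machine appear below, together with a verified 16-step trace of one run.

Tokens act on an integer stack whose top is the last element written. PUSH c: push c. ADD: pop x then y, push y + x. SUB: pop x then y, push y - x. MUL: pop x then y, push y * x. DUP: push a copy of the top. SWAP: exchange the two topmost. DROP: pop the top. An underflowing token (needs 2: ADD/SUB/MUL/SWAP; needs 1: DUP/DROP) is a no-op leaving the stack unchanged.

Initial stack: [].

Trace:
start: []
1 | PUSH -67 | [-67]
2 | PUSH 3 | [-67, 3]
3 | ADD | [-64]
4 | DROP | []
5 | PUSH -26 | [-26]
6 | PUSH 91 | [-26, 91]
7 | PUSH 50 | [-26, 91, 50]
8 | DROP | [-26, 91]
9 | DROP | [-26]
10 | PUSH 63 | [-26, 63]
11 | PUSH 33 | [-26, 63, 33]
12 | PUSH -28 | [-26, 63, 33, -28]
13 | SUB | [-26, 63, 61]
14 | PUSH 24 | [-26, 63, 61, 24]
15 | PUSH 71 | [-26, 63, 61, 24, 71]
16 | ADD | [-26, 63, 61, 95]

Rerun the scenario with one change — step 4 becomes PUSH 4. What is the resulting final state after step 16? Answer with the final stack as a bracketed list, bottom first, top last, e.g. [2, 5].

[-64, 4, -26, 63, 61, 95]

(re-executing from step 4 with the substitution; state before step 4: [-64])
4 | PUSH 4 | [-64, 4]
5 | PUSH -26 | [-64, 4, -26]
6 | PUSH 91 | [-64, 4, -26, 91]
7 | PUSH 50 | [-64, 4, -26, 91, 50]
8 | DROP | [-64, 4, -26, 91]
9 | DROP | [-64, 4, -26]
10 | PUSH 63 | [-64, 4, -26, 63]
11 | PUSH 33 | [-64, 4, -26, 63, 33]
12 | PUSH -28 | [-64, 4, -26, 63, 33, -28]
13 | SUB | [-64, 4, -26, 63, 61]
14 | PUSH 24 | [-64, 4, -26, 63, 61, 24]
15 | PUSH 71 | [-64, 4, -26, 63, 61, 24, 71]
16 | ADD | [-64, 4, -26, 63, 61, 95]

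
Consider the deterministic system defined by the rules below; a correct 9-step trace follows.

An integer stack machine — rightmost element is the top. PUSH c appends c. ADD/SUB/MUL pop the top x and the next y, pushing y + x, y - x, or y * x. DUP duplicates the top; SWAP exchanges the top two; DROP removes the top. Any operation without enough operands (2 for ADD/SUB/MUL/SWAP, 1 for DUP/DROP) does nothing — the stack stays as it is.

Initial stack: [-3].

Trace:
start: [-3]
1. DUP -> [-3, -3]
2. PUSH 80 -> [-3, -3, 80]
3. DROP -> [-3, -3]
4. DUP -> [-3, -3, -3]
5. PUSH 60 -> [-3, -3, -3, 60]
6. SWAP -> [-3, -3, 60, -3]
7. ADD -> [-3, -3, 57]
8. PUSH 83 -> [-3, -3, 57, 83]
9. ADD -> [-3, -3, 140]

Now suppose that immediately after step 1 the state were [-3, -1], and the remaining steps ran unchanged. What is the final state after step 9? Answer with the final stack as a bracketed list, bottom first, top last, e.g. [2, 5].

state after step 1 := [-3, -1]
2. PUSH 80 -> [-3, -1, 80]
3. DROP -> [-3, -1]
4. DUP -> [-3, -1, -1]
5. PUSH 60 -> [-3, -1, -1, 60]
6. SWAP -> [-3, -1, 60, -1]
7. ADD -> [-3, -1, 59]
8. PUSH 83 -> [-3, -1, 59, 83]
9. ADD -> [-3, -1, 142]

[-3, -1, 142]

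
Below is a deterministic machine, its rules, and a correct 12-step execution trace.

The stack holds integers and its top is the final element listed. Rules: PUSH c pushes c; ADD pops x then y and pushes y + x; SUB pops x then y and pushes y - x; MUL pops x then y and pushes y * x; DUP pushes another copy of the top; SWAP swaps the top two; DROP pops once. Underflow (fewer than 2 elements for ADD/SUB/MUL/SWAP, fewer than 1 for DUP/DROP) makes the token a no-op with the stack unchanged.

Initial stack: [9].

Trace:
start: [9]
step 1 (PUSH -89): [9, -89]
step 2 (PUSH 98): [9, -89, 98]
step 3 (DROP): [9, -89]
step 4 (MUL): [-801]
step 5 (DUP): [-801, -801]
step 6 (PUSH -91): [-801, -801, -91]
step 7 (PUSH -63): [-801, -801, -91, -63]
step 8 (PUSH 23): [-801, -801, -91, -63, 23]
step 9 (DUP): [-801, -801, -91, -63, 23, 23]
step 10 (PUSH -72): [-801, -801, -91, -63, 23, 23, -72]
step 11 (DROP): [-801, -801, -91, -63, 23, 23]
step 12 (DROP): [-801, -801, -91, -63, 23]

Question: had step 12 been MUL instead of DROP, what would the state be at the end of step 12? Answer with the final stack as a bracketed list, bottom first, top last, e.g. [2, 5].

[-801, -801, -91, -63, 529]

(re-executing from step 12 with the substitution; state before step 12: [-801, -801, -91, -63, 23, 23])
step 12 (MUL): [-801, -801, -91, -63, 529]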